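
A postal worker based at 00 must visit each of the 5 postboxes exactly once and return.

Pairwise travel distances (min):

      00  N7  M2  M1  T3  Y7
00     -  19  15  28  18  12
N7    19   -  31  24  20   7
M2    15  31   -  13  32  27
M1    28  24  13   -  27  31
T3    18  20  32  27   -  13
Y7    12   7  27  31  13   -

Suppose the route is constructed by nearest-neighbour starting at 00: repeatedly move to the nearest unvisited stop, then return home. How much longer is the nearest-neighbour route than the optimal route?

4 min longer than the optimal tour.

00: Y7=12, M2=15, T3=18, N7=19, M1=28 ⇒ Y7
Y7: N7=7, T3=13, M2=27, M1=31 ⇒ N7
N7: T3=20, M1=24, M2=31 ⇒ T3
T3: M1=27, M2=32 ⇒ M1
M1: M2=13 ⇒ M2
NN route 00 → Y7 → N7 → T3 → M1 → M2 → 00 costs 94.
Optimal: 00 → M2 → M1 → N7 → Y7 → T3 → 00 costs 90 (by enumerating all 60 distinct tours).
Excess = 94 − 90 = 4.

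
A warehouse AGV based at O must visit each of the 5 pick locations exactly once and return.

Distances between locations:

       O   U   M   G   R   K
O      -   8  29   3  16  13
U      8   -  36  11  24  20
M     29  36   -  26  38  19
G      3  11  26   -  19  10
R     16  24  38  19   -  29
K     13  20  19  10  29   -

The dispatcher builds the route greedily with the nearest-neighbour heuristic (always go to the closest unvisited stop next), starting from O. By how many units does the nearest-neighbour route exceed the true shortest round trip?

O: G=3, U=8, K=13, R=16, M=29 ⇒ G
G: K=10, U=11, R=19, M=26 ⇒ K
K: M=19, U=20, R=29 ⇒ M
M: U=36, R=38 ⇒ U
U: R=24 ⇒ R
NN route O → G → K → M → U → R → O costs 108.
Optimal: O → U → G → K → M → R → O costs 102 (by enumerating all 60 distinct tours).
Excess = 108 − 102 = 6.

Excess over optimum: 6.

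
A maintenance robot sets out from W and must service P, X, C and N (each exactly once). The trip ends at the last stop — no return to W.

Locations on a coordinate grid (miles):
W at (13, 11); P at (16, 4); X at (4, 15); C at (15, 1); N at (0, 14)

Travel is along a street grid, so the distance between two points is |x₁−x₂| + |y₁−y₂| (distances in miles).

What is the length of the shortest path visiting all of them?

Shortest open route: 44 miles.

There are 4! = 24 possible orderings.
W - P - X - C - N: 10+23+25+28 = 86
W - P - X - N - C: 10+23+5+28 = 66
W - P - C - X - N: 10+4+25+5 = 44
W - P - C - N - X: 10+4+28+5 = 47
W - P - N - X - C: 10+26+5+25 = 66
W - P - N - C - X: 10+26+28+25 = 89
W - X - P - C - N: 13+23+4+28 = 68
W - X - P - N - C: 13+23+26+28 = 90
W - X - C - P - N: 13+25+4+26 = 68
W - X - C - N - P: 13+25+28+26 = 92
W - X - N - P - C: 13+5+26+4 = 48
W - X - N - C - P: 13+5+28+4 = 50
W - C - P - X - N: 12+4+23+5 = 44
W - C - P - N - X: 12+4+26+5 = 47
… (10 more)
The minimum is 44.
One shortest path: W → P → C → X → N.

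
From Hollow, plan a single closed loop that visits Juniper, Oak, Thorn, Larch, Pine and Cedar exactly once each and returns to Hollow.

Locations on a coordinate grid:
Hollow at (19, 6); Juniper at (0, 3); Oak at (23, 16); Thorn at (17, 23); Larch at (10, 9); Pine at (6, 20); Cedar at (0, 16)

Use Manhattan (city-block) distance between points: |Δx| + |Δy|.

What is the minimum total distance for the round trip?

Minimum total distance: 92.

With 6 stops there are 6!/2 = 360 distinct round trips (a route and its reverse cost the same).
Hollow→Juniper→Oak→Thorn→Larch→Pine→Cedar→Hollow: 22+36+13+21+15+10+29 = 146
Hollow→Juniper→Oak→Thorn→Larch→Cedar→Pine→Hollow: 22+36+13+21+17+10+27 = 146
Hollow→Juniper→Oak→Thorn→Pine→Larch→Cedar→Hollow: 22+36+13+14+15+17+29 = 146
Hollow→Juniper→Oak→Thorn→Pine→Cedar→Larch→Hollow: 22+36+13+14+10+17+12 = 124
Hollow→Juniper→Oak→Thorn→Cedar→Larch→Pine→Hollow: 22+36+13+24+17+15+27 = 154
Hollow→Juniper→Oak→Thorn→Cedar→Pine→Larch→Hollow: 22+36+13+24+10+15+12 = 132
Hollow→Juniper→Oak→Larch→Thorn→Pine→Cedar→Hollow: 22+36+20+21+14+10+29 = 152
Hollow→Juniper→Oak→Larch→Thorn→Cedar→Pine→Hollow: 22+36+20+21+24+10+27 = 160
… (352 more)
Hollow→Oak→Thorn→Pine→Cedar→Juniper→Larch→Hollow: 14+13+14+10+13+16+12 = 92  ← best
The minimum is 92.
One optimal route: Hollow → Oak → Thorn → Pine → Cedar → Juniper → Larch → Hollow (or its reverse).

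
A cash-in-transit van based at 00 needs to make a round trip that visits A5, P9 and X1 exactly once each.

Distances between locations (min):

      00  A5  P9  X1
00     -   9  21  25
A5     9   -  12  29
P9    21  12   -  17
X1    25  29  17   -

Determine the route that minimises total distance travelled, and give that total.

00→A5→P9→X1→00: 9+12+17+25 = 63
00→A5→X1→P9→00: 9+29+17+21 = 76
00→P9→A5→X1→00: 21+12+29+25 = 87
The minimum is 63.
One optimal route: 00 → A5 → P9 → X1 → 00 (or its reverse).

Minimum total distance: 63 min.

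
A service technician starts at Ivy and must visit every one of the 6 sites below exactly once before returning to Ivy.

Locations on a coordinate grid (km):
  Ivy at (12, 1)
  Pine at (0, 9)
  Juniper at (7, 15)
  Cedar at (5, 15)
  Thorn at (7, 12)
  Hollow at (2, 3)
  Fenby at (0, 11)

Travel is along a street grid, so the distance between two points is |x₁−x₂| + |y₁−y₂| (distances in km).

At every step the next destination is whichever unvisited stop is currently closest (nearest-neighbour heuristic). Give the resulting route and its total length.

At Ivy the remaining stops are Hollow 12, Thorn 16, Juniper 19, Pine 20, Cedar 21, Fenby 22; go to Hollow.
At Hollow the remaining stops are Pine 8, Fenby 10, Thorn 14, Cedar 15, Juniper 17; go to Pine.
At Pine the remaining stops are Fenby 2, Thorn 10, Cedar 11, Juniper 13; go to Fenby.
At Fenby the remaining stops are Thorn 8, Cedar 9, Juniper 11; go to Thorn.
At Thorn the remaining stops are Juniper 3, Cedar 5; go to Juniper.
At Juniper the remaining stops are Cedar 2; go to Cedar.
Return Cedar→Ivy: 21.
Total = 12 + 8 + 2 + 8 + 3 + 2 + 21 = 56.

Nearest-neighbour total = 56 km; route Ivy → Hollow → Pine → Fenby → Thorn → Juniper → Cedar → Ivy.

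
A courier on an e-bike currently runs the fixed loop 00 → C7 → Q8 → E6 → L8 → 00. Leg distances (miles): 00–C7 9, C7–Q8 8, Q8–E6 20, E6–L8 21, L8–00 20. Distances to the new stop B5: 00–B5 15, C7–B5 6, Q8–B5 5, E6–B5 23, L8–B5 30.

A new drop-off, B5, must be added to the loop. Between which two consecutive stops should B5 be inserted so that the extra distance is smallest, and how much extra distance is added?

Insertion cost between consecutive stops i–j is d(i,B5) + d(B5,j) − d(i,j):
  between 00 and C7: 15 + 6 − 9 = 12
  between C7 and Q8: 6 + 5 − 8 = 3
  between Q8 and E6: 5 + 23 − 20 = 8
  between E6 and L8: 23 + 30 − 21 = 32
  between L8 and 00: 30 + 15 − 20 = 25
Cheapest insertion is between C7 and Q8, adding 3.
New total = 78 + 3 = 81.

Adding 3 miles by placing B5 on the C7–Q8 leg.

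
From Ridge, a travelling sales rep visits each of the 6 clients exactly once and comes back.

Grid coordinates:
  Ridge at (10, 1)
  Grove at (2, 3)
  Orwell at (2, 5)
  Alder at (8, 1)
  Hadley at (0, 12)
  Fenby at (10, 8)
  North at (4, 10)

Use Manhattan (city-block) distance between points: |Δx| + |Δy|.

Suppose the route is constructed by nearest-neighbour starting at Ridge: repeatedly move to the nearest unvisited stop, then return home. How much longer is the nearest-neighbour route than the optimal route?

Ridge: Alder=2, Fenby=7, Grove=10, Orwell=12, North=15, Hadley=21 ⇒ Alder
Alder: Grove=8, Fenby=9, Orwell=10, North=13, Hadley=19 ⇒ Grove
Grove: Orwell=2, North=9, Hadley=11, Fenby=13 ⇒ Orwell
Orwell: North=7, Hadley=9, Fenby=11 ⇒ North
North: Hadley=6, Fenby=8 ⇒ Hadley
Hadley: Fenby=14 ⇒ Fenby
NN route Ridge → Alder → Grove → Orwell → North → Hadley → Fenby → Ridge costs 46.
Optimal: Ridge → Alder → Grove → Orwell → Hadley → North → Fenby → Ridge costs 42 (by enumerating all 360 distinct tours).
Excess = 46 − 42 = 4.

The nearest-neighbour route is 4 longer than optimal.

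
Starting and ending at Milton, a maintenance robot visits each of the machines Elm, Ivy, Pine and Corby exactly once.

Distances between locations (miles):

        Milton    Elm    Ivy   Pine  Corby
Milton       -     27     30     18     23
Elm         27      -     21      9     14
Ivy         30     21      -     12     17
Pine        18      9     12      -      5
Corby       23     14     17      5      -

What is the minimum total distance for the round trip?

With 4 stops there are 4!/2 = 12 distinct round trips (a route and its reverse cost the same).
Milton → Elm → Ivy → Pine → Corby → Milton: 27+21+12+5+23 = 88
Milton → Elm → Ivy → Corby → Pine → Milton: 27+21+17+5+18 = 88
Milton → Elm → Pine → Ivy → Corby → Milton: 27+9+12+17+23 = 88
Milton → Elm → Pine → Corby → Ivy → Milton: 27+9+5+17+30 = 88
Milton → Elm → Corby → Ivy → Pine → Milton: 27+14+17+12+18 = 88
Milton → Elm → Corby → Pine → Ivy → Milton: 27+14+5+12+30 = 88
Milton → Ivy → Elm → Pine → Corby → Milton: 30+21+9+5+23 = 88
Milton → Ivy → Elm → Corby → Pine → Milton: 30+21+14+5+18 = 88
Milton → Ivy → Pine → Elm → Corby → Milton: 30+12+9+14+23 = 88
Milton → Ivy → Corby → Elm → Pine → Milton: 30+17+14+9+18 = 88
Milton → Pine → Elm → Ivy → Corby → Milton: 18+9+21+17+23 = 88
Milton → Pine → Ivy → Elm → Corby → Milton: 18+12+21+14+23 = 88
The minimum is 88.
One optimal route: Milton → Elm → Ivy → Pine → Corby → Milton (or its reverse).

88 miles — the shortest possible round trip.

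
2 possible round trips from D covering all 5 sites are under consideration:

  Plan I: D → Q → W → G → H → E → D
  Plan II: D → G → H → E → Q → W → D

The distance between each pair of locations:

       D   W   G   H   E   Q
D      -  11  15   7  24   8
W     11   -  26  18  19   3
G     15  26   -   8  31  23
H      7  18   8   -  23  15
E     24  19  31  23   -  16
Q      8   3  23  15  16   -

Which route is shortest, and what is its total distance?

76 — Plan II is the shortest.

Plan I: 8 + 3 + 26 + 8 + 23 + 24 = 92
Plan II: 15 + 8 + 23 + 16 + 3 + 11 = 76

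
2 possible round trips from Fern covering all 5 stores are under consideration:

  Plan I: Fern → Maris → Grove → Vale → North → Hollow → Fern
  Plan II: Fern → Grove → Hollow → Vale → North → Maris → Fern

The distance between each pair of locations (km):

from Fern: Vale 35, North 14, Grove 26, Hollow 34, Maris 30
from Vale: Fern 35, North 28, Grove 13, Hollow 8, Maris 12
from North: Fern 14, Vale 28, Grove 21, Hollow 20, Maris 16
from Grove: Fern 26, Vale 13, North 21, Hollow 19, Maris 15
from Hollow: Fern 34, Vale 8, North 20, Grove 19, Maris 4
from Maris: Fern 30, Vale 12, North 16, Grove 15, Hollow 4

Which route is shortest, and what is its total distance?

127 km — Plan II is the shortest.

Plan I: 30 + 15 + 13 + 28 + 20 + 34 = 140
Plan II: 26 + 19 + 8 + 28 + 16 + 30 = 127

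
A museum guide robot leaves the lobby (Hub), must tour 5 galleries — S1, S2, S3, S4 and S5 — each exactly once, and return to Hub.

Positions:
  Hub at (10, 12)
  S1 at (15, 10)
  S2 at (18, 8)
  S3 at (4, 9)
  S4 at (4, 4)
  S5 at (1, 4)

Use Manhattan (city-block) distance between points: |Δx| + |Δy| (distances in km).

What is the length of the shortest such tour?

Shortest round trip = 50 km.

With 5 stops there are 5!/2 = 60 distinct round trips (a route and its reverse cost the same).
Hub-S1-S2-S3-S4-S5-Hub: 7+5+15+5+3+17 = 52
Hub-S1-S2-S3-S5-S4-Hub: 7+5+15+8+3+14 = 52
Hub-S1-S2-S4-S3-S5-Hub: 7+5+18+5+8+17 = 60
Hub-S1-S2-S4-S5-S3-Hub: 7+5+18+3+8+9 = 50
Hub-S1-S2-S5-S3-S4-Hub: 7+5+21+8+5+14 = 60
Hub-S1-S2-S5-S4-S3-Hub: 7+5+21+3+5+9 = 50
Hub-S1-S3-S2-S4-S5-Hub: 7+12+15+18+3+17 = 72
Hub-S1-S3-S2-S5-S4-Hub: 7+12+15+21+3+14 = 72
Hub-S1-S3-S4-S2-S5-Hub: 7+12+5+18+21+17 = 80
Hub-S1-S3-S4-S5-S2-Hub: 7+12+5+3+21+12 = 60
Hub-S1-S3-S5-S2-S4-Hub: 7+12+8+21+18+14 = 80
Hub-S1-S3-S5-S4-S2-Hub: 7+12+8+3+18+12 = 60
Hub-S1-S4-S2-S3-S5-Hub: 7+17+18+15+8+17 = 82
Hub-S1-S4-S2-S5-S3-Hub: 7+17+18+21+8+9 = 80
… (46 more)
The minimum is 50.
One optimal route: Hub → S1 → S2 → S4 → S5 → S3 → Hub (or its reverse).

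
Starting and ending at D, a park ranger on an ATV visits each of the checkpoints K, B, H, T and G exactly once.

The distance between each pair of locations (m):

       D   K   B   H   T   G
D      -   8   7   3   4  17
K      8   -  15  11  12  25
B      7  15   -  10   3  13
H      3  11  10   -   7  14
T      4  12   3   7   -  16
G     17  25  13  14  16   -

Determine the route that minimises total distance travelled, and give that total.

53 m — the shortest possible round trip.

With 5 stops there are 5!/2 = 60 distinct round trips (a route and its reverse cost the same).
D → K → B → H → T → G → D: 8+15+10+7+16+17 = 73
D → K → B → H → G → T → D: 8+15+10+14+16+4 = 67
D → K → B → T → H → G → D: 8+15+3+7+14+17 = 64
D → K → B → T → G → H → D: 8+15+3+16+14+3 = 59
D → K → B → G → H → T → D: 8+15+13+14+7+4 = 61
D → K → B → G → T → H → D: 8+15+13+16+7+3 = 62
D → K → H → B → T → G → D: 8+11+10+3+16+17 = 65
D → K → H → B → G → T → D: 8+11+10+13+16+4 = 62
D → K → H → T → B → G → D: 8+11+7+3+13+17 = 59
D → K → H → T → G → B → D: 8+11+7+16+13+7 = 62
D → K → H → G → B → T → D: 8+11+14+13+3+4 = 53
D → K → H → G → T → B → D: 8+11+14+16+3+7 = 59
D → K → T → B → H → G → D: 8+12+3+10+14+17 = 64
D → K → T → B → G → H → D: 8+12+3+13+14+3 = 53
… (46 more)
The minimum is 53.
One optimal route: D → K → H → G → B → T → D (or its reverse).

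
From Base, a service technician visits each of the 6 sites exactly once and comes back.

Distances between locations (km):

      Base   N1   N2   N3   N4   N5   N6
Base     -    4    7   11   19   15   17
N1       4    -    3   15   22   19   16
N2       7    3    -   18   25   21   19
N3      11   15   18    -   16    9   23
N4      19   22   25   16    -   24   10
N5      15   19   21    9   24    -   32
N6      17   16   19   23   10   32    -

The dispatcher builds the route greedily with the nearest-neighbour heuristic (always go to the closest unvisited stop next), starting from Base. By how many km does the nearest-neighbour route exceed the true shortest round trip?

The nearest-neighbour route is 9 km longer than optimal.

Base: N1=4, N2=7, N3=11, N5=15, N6=17, N4=19 ⇒ N1
N1: N2=3, N3=15, N6=16, N5=19, N4=22 ⇒ N2
N2: N3=18, N6=19, N5=21, N4=25 ⇒ N3
N3: N5=9, N4=16, N6=23 ⇒ N5
N5: N4=24, N6=32 ⇒ N4
N4: N6=10 ⇒ N6
NN route Base → N1 → N2 → N3 → N5 → N4 → N6 → Base costs 85.
Optimal: Base → N1 → N2 → N6 → N4 → N3 → N5 → Base costs 76 (by enumerating all 360 distinct tours).
Excess = 85 − 76 = 9.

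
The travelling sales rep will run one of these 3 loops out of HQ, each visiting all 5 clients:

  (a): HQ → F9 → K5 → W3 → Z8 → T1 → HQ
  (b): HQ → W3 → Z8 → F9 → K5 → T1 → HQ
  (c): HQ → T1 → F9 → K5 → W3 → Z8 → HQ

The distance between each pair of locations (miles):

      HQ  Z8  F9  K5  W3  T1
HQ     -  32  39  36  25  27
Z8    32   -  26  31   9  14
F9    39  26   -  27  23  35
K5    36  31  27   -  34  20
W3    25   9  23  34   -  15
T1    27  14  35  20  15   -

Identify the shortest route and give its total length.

(a): 39 + 27 + 34 + 9 + 14 + 27 = 150
(b): 25 + 9 + 26 + 27 + 20 + 27 = 134
(c): 27 + 35 + 27 + 34 + 9 + 32 = 164

134 miles — (b) is the shortest.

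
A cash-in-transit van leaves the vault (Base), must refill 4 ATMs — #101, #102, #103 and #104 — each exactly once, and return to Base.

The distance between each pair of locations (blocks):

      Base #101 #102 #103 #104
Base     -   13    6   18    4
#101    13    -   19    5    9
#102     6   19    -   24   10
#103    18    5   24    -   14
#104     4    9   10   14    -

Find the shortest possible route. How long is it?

Minimum total distance: 48 blocks.

With 4 stops there are 4!/2 = 12 distinct round trips (a route and its reverse cost the same).
Base - #101 - #102 - #103 - #104 - Base: 13+19+24+14+4 = 74
Base - #101 - #102 - #104 - #103 - Base: 13+19+10+14+18 = 74
Base - #101 - #103 - #102 - #104 - Base: 13+5+24+10+4 = 56
Base - #101 - #103 - #104 - #102 - Base: 13+5+14+10+6 = 48
Base - #101 - #104 - #102 - #103 - Base: 13+9+10+24+18 = 74
Base - #101 - #104 - #103 - #102 - Base: 13+9+14+24+6 = 66
Base - #102 - #101 - #103 - #104 - Base: 6+19+5+14+4 = 48
Base - #102 - #101 - #104 - #103 - Base: 6+19+9+14+18 = 66
Base - #102 - #103 - #101 - #104 - Base: 6+24+5+9+4 = 48
Base - #102 - #104 - #101 - #103 - Base: 6+10+9+5+18 = 48
Base - #103 - #101 - #102 - #104 - Base: 18+5+19+10+4 = 56
Base - #103 - #102 - #101 - #104 - Base: 18+24+19+9+4 = 74
The minimum is 48.
One optimal route: Base → #101 → #103 → #104 → #102 → Base (or its reverse).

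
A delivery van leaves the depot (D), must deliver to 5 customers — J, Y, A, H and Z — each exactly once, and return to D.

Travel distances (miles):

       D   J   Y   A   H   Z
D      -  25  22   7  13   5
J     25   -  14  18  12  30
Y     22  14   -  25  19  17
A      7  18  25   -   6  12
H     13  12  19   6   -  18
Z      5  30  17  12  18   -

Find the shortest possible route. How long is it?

Shortest round trip = 61 miles.

D - J - Y - A - H - Z - D: 25+14+25+6+18+5 = 93
D - J - Y - A - Z - H - D: 25+14+25+12+18+13 = 107
D - J - Y - H - A - Z - D: 25+14+19+6+12+5 = 81
D - J - Y - H - Z - A - D: 25+14+19+18+12+7 = 95
D - J - Y - Z - A - H - D: 25+14+17+12+6+13 = 87
D - J - Y - Z - H - A - D: 25+14+17+18+6+7 = 87
D - J - A - Y - H - Z - D: 25+18+25+19+18+5 = 110
D - J - A - Y - Z - H - D: 25+18+25+17+18+13 = 116
D - J - A - H - Y - Z - D: 25+18+6+19+17+5 = 90
D - J - A - H - Z - Y - D: 25+18+6+18+17+22 = 106
D - J - A - Z - Y - H - D: 25+18+12+17+19+13 = 104
D - J - A - Z - H - Y - D: 25+18+12+18+19+22 = 114
D - J - H - Y - A - Z - D: 25+12+19+25+12+5 = 98
D - J - H - Y - Z - A - D: 25+12+19+17+12+7 = 92
… (46 more)
D - A - H - J - Y - Z - D: 7+6+12+14+17+5 = 61  ← best
The minimum is 61.
One optimal route: D → A → H → J → Y → Z → D (or its reverse).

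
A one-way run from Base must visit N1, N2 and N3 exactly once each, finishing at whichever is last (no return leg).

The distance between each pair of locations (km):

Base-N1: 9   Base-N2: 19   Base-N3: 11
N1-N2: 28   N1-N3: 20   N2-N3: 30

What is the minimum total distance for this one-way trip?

There are 3! = 6 possible orderings.
Base - N1 - N2 - N3: 9+28+30 = 67
Base - N1 - N3 - N2: 9+20+30 = 59
Base - N2 - N1 - N3: 19+28+20 = 67
Base - N2 - N3 - N1: 19+30+20 = 69
Base - N3 - N1 - N2: 11+20+28 = 59
Base - N3 - N2 - N1: 11+30+28 = 69
The minimum is 59.
One shortest path: Base → N1 → N3 → N2.

Shortest open route: 59 km.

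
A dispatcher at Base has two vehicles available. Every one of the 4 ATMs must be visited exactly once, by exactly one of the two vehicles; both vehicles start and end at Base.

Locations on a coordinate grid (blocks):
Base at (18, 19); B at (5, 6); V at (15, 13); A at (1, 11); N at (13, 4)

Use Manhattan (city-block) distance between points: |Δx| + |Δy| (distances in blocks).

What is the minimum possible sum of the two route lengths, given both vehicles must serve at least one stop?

82 blocks — the smallest possible combined total.

There are 2^3 − 1 = 7 ways to divide the 4 stops into two non-empty groups. For each, the best each vehicle can do is its own shortest tour through its group:
  {B} + {V, A, N}: 52 + 64 = 116
  {V} + {B, A, N}: 18 + 64 = 82
  {B, V} + {A, N}: 52 + 64 = 116
  {A} + {B, V, N}: 50 + 56 = 106
  {B, A} + {V, N}: 60 + 40 = 100
  {V, A} + {B, N}: 50 + 56 = 106
  … (7 splits in total)
Best: vehicle 1 Base → V → Base = 18; vehicle 2 Base → A → B → N → Base = 64; combined 82.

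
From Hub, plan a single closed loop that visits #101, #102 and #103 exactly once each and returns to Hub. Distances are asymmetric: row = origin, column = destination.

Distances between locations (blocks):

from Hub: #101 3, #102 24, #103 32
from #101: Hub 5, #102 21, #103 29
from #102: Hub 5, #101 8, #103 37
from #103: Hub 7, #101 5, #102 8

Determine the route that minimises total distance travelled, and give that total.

Minimum total distance: 45 blocks.

Hub→#101→#102→#103→Hub: 3+21+37+7 = 68
Hub→#101→#103→#102→Hub: 3+29+8+5 = 45
Hub→#102→#101→#103→Hub: 24+8+29+7 = 68
Hub→#102→#103→#101→Hub: 24+37+5+5 = 71
Hub→#103→#101→#102→Hub: 32+5+21+5 = 63
Hub→#103→#102→#101→Hub: 32+8+8+5 = 53
The minimum is 45.
One optimal route: Hub → #101 → #103 → #102 → Hub.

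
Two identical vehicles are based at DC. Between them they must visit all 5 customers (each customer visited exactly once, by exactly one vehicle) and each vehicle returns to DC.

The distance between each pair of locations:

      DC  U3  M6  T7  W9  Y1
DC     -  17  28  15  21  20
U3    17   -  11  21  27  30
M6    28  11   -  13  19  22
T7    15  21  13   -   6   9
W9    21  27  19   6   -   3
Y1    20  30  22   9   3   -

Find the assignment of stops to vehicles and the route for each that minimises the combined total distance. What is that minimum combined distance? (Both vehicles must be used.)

Check every non-empty split of the stops between the two vehicles; for each half take its own optimal tour:
  {U3} + {M6, T7, W9, Y1}: 34 + 70 = 104
  {M6} + {U3, T7, W9, Y1}: 56 + 67 = 123
  {U3, M6} + {T7, W9, Y1}: 56 + 44 = 100
  {T7} + {U3, M6, W9, Y1}: 30 + 70 = 100
  {U3, T7} + {M6, W9, Y1}: 53 + 70 = 123
  {M6, T7} + {U3, W9, Y1}: 56 + 67 = 123
  … (15 splits in total)
Best: vehicle 1 DC → U3 → M6 → DC = 56; vehicle 2 DC → T7 → W9 → Y1 → DC = 44; combined 100.

Minimum combined distance: 100.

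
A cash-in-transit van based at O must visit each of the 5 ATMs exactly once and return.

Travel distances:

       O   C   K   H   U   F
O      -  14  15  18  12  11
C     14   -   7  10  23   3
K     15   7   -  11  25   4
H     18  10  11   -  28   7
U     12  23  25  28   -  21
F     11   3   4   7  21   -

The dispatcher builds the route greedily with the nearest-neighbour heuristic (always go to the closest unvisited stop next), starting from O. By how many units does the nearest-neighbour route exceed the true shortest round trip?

From O: F=11, U=12, C=14, K=15, H=18 → choose F (11).
From F: C=3, K=4, H=7, U=21 → choose C (3).
From C: K=7, H=10, U=23 → choose K (7).
From K: H=11, U=25 → choose H (11).
From H: U=28 → choose U (28).
NN route O → F → C → K → H → U → O costs 72.
Optimal: O → K → H → F → C → U → O costs 71 (by enumerating all 60 distinct tours).
Excess = 72 − 71 = 1.

1 longer than the optimal tour.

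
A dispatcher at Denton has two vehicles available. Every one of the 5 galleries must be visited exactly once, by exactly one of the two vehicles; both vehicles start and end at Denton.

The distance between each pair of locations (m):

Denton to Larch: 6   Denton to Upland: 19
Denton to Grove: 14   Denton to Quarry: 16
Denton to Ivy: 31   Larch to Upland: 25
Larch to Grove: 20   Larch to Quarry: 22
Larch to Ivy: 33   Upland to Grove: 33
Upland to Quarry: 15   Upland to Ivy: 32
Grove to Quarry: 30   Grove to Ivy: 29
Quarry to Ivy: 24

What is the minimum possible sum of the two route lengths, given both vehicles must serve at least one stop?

113 m — the smallest possible combined total.

Check every non-empty split of the stops between the two vehicles; for each half take its own optimal tour:
  {Larch} + {Upland, Grove, Quarry, Ivy}: 12 + 101 = 113
  {Upland} + {Larch, Grove, Quarry, Ivy}: 38 + 95 = 133
  {Larch, Upland} + {Grove, Quarry, Ivy}: 50 + 83 = 133
  {Grove} + {Larch, Upland, Quarry, Ivy}: 28 + 97 = 125
  {Larch, Grove} + {Upland, Quarry, Ivy}: 40 + 89 = 129
  {Upland, Grove} + {Larch, Quarry, Ivy}: 66 + 79 = 145
  … (15 splits in total)
Best: vehicle 1 Denton → Larch → Denton = 12; vehicle 2 Denton → Upland → Quarry → Ivy → Grove → Denton = 101; combined 113.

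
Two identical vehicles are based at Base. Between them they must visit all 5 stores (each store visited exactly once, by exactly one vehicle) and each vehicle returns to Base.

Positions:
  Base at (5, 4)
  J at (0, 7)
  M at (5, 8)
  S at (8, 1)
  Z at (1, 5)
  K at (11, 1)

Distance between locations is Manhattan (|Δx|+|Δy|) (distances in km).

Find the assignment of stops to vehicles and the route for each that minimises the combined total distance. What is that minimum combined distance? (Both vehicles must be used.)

36 km — the smallest possible combined total.

Try each way of splitting the stops between the two vehicles (each non-empty) and, for each split, find the best tour for each vehicle:
  {J} + {M, S, Z, K}: 16 + 34 = 50
  {M} + {J, S, Z, K}: 8 + 34 = 42
  {J, M} + {S, Z, K}: 18 + 28 = 46
  {S} + {J, M, Z, K}: 12 + 36 = 48
  {J, S} + {M, Z, K}: 28 + 34 = 62
  {M, S} + {J, Z, K}: 20 + 34 = 54
  … (15 splits in total)
  {J, M, Z} + {S, K}: 18 + 18 = 36  ← best
Best: vehicle 1 Base → M → J → Z → Base = 18; vehicle 2 Base → S → K → Base = 18; combined 36.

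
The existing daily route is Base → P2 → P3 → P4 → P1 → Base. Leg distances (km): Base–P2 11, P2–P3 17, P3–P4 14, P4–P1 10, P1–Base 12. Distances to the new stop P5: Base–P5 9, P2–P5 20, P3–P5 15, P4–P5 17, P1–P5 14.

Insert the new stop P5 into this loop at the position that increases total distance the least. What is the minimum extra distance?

Adding 11 km by placing P5 on the P1–Base leg.

Insertion cost between consecutive stops i–j is d(i,P5) + d(P5,j) − d(i,j):
  between Base and P2: 9 + 20 − 11 = 18
  between P2 and P3: 20 + 15 − 17 = 18
  between P3 and P4: 15 + 17 − 14 = 18
  between P4 and P1: 17 + 14 − 10 = 21
  between P1 and Base: 14 + 9 − 12 = 11
Cheapest insertion is between P1 and Base, adding 11.
New total = 64 + 11 = 75.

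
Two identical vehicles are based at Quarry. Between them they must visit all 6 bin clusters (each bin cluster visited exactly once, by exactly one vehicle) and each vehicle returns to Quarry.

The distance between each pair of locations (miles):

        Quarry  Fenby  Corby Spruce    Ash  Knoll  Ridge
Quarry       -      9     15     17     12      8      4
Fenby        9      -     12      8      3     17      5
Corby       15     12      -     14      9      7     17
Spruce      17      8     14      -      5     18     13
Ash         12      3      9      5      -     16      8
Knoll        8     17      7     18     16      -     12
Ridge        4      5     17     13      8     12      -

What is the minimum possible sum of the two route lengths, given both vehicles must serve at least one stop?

Minimum combined distance: 54 miles.

Try each way of splitting the stops between the two vehicles (each non-empty) and, for each split, find the best tour for each vehicle:
  {Fenby} + {Corby, Spruce, Ash, Knoll, Ridge}: 18 + 46 = 64
  {Corby} + {Fenby, Spruce, Ash, Knoll, Ridge}: 30 + 43 = 73
  {Fenby, Corby} + {Spruce, Ash, Knoll, Ridge}: 36 + 43 = 79
  {Spruce} + {Fenby, Corby, Ash, Knoll, Ridge}: 34 + 36 = 70
  {Fenby, Spruce} + {Corby, Ash, Knoll, Ridge}: 34 + 36 = 70
  {Corby, Spruce} + {Fenby, Ash, Knoll, Ridge}: 46 + 36 = 82
  … (31 splits in total)
  {Fenby, Corby, Spruce, Ash, Knoll} + {Ridge}: 46 + 8 = 54  ← best
Best: vehicle 1 Quarry → Fenby → Spruce → Ash → Corby → Knoll → Quarry = 46; vehicle 2 Quarry → Ridge → Quarry = 8; combined 54.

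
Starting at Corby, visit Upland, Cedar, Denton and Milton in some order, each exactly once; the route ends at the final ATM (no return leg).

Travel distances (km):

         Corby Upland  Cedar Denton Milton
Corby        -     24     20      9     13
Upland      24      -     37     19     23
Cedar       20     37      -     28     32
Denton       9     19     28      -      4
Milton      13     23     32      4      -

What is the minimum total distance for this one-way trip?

There are 4! = 24 possible orderings.
Corby - Upland - Cedar - Denton - Milton: 24+37+28+4 = 93
Corby - Upland - Cedar - Milton - Denton: 24+37+32+4 = 97
Corby - Upland - Denton - Cedar - Milton: 24+19+28+32 = 103
Corby - Upland - Denton - Milton - Cedar: 24+19+4+32 = 79
Corby - Upland - Milton - Cedar - Denton: 24+23+32+28 = 107
Corby - Upland - Milton - Denton - Cedar: 24+23+4+28 = 79
Corby - Cedar - Upland - Denton - Milton: 20+37+19+4 = 80
Corby - Cedar - Upland - Milton - Denton: 20+37+23+4 = 84
Corby - Cedar - Denton - Upland - Milton: 20+28+19+23 = 90
Corby - Cedar - Denton - Milton - Upland: 20+28+4+23 = 75
Corby - Cedar - Milton - Upland - Denton: 20+32+23+19 = 94
Corby - Cedar - Milton - Denton - Upland: 20+32+4+19 = 75
Corby - Denton - Upland - Cedar - Milton: 9+19+37+32 = 97
Corby - Denton - Upland - Milton - Cedar: 9+19+23+32 = 83
… (10 more)
Corby - Denton - Milton - Upland - Cedar: 9+4+23+37 = 73  ← best
The minimum is 73.
One shortest path: Corby → Denton → Milton → Upland → Cedar.

Shortest open route: 73 km.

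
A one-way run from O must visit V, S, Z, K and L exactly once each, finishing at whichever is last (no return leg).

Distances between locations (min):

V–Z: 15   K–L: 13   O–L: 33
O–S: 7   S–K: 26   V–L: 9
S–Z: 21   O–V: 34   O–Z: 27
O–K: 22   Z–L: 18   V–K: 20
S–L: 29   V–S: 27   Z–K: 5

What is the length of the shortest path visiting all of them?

There are 5! = 120 possible orderings.
O - V - S - Z - K - L: 34+27+21+5+13 = 100
O - V - S - Z - L - K: 34+27+21+18+13 = 113
O - V - S - K - Z - L: 34+27+26+5+18 = 110
O - V - S - K - L - Z: 34+27+26+13+18 = 118
O - V - S - L - Z - K: 34+27+29+18+5 = 113
O - V - S - L - K - Z: 34+27+29+13+5 = 108
O - V - Z - S - K - L: 34+15+21+26+13 = 109
O - V - Z - S - L - K: 34+15+21+29+13 = 112
O - V - Z - K - S - L: 34+15+5+26+29 = 109
O - V - Z - K - L - S: 34+15+5+13+29 = 96
O - V - Z - L - S - K: 34+15+18+29+26 = 122
O - V - Z - L - K - S: 34+15+18+13+26 = 106
O - V - K - S - Z - L: 34+20+26+21+18 = 119
O - V - K - S - L - Z: 34+20+26+29+18 = 127
… (106 more)
O - S - Z - K - L - V: 7+21+5+13+9 = 55  ← best
The minimum is 55.
One shortest path: O → S → Z → K → L → V.

55 min — the minimum one-way total.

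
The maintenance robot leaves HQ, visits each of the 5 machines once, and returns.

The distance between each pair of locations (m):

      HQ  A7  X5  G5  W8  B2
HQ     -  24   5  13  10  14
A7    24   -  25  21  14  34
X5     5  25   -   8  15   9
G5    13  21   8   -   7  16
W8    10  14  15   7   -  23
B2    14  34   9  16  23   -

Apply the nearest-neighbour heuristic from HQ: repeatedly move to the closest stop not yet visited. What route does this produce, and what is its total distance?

From HQ: distances to unvisited — X5=5, W8=10, G5=13, B2=14, A7=24. Nearest is X5 (5).
From X5: distances to unvisited — G5=8, B2=9, W8=15, A7=25. Nearest is G5 (8).
From G5: distances to unvisited — W8=7, B2=16, A7=21. Nearest is W8 (7).
From W8: distances to unvisited — A7=14, B2=23. Nearest is A7 (14).
From A7: distances to unvisited — B2=34. Nearest is B2 (34).
Return B2→HQ: 14.
Total = 5 + 8 + 7 + 14 + 34 + 14 = 82.

Total distance 82 m via the nearest-neighbour route HQ → X5 → G5 → W8 → A7 → B2 → HQ.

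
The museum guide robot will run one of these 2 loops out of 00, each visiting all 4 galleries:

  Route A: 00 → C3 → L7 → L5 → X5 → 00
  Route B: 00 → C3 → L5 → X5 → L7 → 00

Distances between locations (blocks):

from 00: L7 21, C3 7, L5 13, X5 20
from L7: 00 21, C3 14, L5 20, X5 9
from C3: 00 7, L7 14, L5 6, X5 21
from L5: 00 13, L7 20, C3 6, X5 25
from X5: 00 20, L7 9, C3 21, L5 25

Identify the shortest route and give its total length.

Route A: 7 + 14 + 20 + 25 + 20 = 86
Route B: 7 + 6 + 25 + 9 + 21 = 68

Shortest is Route B, total 68 blocks.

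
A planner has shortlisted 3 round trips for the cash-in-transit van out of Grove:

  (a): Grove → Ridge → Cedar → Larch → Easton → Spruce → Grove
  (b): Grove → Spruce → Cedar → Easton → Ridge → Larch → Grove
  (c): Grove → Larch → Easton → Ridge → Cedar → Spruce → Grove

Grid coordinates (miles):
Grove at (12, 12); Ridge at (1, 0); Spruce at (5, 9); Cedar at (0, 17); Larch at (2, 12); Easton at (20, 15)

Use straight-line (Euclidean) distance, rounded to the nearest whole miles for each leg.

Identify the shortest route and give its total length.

80 miles — (a) is the shortest.

(a): 16 + 17 + 5 + 18 + 16 + 8 = 80
(b): 8 + 9 + 20 + 24 + 12 + 10 = 83
(c): 10 + 18 + 24 + 17 + 9 + 8 = 86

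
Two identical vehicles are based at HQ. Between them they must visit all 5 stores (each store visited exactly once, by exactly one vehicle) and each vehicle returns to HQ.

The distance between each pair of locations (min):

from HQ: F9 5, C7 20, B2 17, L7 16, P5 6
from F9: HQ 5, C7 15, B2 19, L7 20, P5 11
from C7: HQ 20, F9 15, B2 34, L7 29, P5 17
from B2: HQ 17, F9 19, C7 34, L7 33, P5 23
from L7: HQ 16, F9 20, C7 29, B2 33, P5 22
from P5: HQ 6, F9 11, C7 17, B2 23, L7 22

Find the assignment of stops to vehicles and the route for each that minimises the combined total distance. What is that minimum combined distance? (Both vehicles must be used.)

106 min — the smallest possible combined total.

There are 2^4 − 1 = 15 ways to divide the 5 stops into two non-empty groups. For each, the best each vehicle can do is its own shortest tour through its group:
  {F9} + {C7, B2, L7, P5}: 10 + 102 = 112
  {C7} + {F9, B2, L7, P5}: 40 + 84 = 124
  {F9, C7} + {B2, L7, P5}: 40 + 78 = 118
  {B2} + {F9, C7, L7, P5}: 34 + 74 = 108
  {F9, B2} + {C7, L7, P5}: 41 + 68 = 109
  {C7, B2} + {F9, L7, P5}: 71 + 53 = 124
  … (15 splits in total)
  {L7} + {F9, C7, B2, P5}: 32 + 74 = 106  ← best
Best: vehicle 1 HQ → L7 → HQ = 32; vehicle 2 HQ → B2 → F9 → C7 → P5 → HQ = 74; combined 106.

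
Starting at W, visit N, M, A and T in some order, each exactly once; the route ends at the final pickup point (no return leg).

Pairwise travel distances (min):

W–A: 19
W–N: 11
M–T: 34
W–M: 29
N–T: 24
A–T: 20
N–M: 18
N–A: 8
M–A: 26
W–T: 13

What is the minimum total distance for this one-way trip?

Shortest open route: 59 min.

There are 4! = 24 possible orderings.
W - N - M - A - T: 11+18+26+20 = 75
W - N - M - T - A: 11+18+34+20 = 83
W - N - A - M - T: 11+8+26+34 = 79
W - N - A - T - M: 11+8+20+34 = 73
W - N - T - M - A: 11+24+34+26 = 95
W - N - T - A - M: 11+24+20+26 = 81
W - M - N - A - T: 29+18+8+20 = 75
W - M - N - T - A: 29+18+24+20 = 91
W - M - A - N - T: 29+26+8+24 = 87
W - M - A - T - N: 29+26+20+24 = 99
W - M - T - N - A: 29+34+24+8 = 95
W - M - T - A - N: 29+34+20+8 = 91
W - A - N - M - T: 19+8+18+34 = 79
W - A - N - T - M: 19+8+24+34 = 85
… (10 more)
W - T - A - N - M: 13+20+8+18 = 59  ← best
The minimum is 59.
One shortest path: W → T → A → N → M.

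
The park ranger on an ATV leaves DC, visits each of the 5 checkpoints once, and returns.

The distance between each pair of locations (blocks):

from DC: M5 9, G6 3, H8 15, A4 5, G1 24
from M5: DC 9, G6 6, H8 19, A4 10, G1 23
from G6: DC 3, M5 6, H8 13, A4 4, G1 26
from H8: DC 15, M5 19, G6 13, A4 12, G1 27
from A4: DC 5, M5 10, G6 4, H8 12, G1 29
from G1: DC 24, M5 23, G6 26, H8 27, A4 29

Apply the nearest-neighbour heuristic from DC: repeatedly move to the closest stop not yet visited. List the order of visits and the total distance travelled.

Nearest-neighbour total = 87 blocks; route DC → G6 → A4 → M5 → H8 → G1 → DC.

From DC: distances to unvisited — G6=3, A4=5, M5=9, H8=15, G1=24. Nearest is G6 (3).
From G6: distances to unvisited — A4=4, M5=6, H8=13, G1=26. Nearest is A4 (4).
From A4: distances to unvisited — M5=10, H8=12, G1=29. Nearest is M5 (10).
From M5: distances to unvisited — H8=19, G1=23. Nearest is H8 (19).
From H8: distances to unvisited — G1=27. Nearest is G1 (27).
Return G1→DC: 24.
Total = 3 + 4 + 10 + 19 + 27 + 24 = 87.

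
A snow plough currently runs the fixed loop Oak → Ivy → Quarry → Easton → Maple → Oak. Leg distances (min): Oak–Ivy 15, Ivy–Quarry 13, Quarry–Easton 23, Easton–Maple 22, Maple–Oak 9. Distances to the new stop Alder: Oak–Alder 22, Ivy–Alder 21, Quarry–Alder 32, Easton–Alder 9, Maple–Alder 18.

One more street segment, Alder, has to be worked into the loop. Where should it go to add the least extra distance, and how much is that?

Minimum extra distance: 5 min, inserting Alder between Easton and Maple.

Insertion cost between consecutive stops i–j is d(i,Alder) + d(Alder,j) − d(i,j):
  between Oak and Ivy: 22 + 21 − 15 = 28
  between Ivy and Quarry: 21 + 32 − 13 = 40
  between Quarry and Easton: 32 + 9 − 23 = 18
  between Easton and Maple: 9 + 18 − 22 = 5
  between Maple and Oak: 18 + 22 − 9 = 31
Cheapest insertion is between Easton and Maple, adding 5.
New total = 82 + 5 = 87.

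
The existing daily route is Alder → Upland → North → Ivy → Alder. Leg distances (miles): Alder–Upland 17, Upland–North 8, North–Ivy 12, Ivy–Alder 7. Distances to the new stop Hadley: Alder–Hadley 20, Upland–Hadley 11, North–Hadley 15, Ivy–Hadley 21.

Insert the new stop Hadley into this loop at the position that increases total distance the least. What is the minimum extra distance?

Insertion cost between consecutive stops i–j is d(i,Hadley) + d(Hadley,j) − d(i,j):
  between Alder and Upland: 20 + 11 − 17 = 14
  between Upland and North: 11 + 15 − 8 = 18
  between North and Ivy: 15 + 21 − 12 = 24
  between Ivy and Alder: 21 + 20 − 7 = 34
Cheapest insertion is between Alder and Upland, adding 14.
New total = 44 + 14 = 58.

Minimum extra distance: 14 miles, inserting Hadley between Alder and Upland.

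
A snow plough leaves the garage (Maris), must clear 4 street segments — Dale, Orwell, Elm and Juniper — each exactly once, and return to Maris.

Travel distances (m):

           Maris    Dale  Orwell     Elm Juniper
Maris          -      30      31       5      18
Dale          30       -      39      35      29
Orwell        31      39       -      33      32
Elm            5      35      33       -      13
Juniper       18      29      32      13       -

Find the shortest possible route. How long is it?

Shortest round trip = 117 m.

With 4 stops there are 4!/2 = 12 distinct round trips (a route and its reverse cost the same).
Maris-Dale-Orwell-Elm-Juniper-Maris: 30+39+33+13+18 = 133
Maris-Dale-Orwell-Juniper-Elm-Maris: 30+39+32+13+5 = 119
Maris-Dale-Elm-Orwell-Juniper-Maris: 30+35+33+32+18 = 148
Maris-Dale-Elm-Juniper-Orwell-Maris: 30+35+13+32+31 = 141
Maris-Dale-Juniper-Orwell-Elm-Maris: 30+29+32+33+5 = 129
Maris-Dale-Juniper-Elm-Orwell-Maris: 30+29+13+33+31 = 136
Maris-Orwell-Dale-Elm-Juniper-Maris: 31+39+35+13+18 = 136
Maris-Orwell-Dale-Juniper-Elm-Maris: 31+39+29+13+5 = 117
Maris-Orwell-Elm-Dale-Juniper-Maris: 31+33+35+29+18 = 146
Maris-Orwell-Juniper-Dale-Elm-Maris: 31+32+29+35+5 = 132
Maris-Elm-Dale-Orwell-Juniper-Maris: 5+35+39+32+18 = 129
Maris-Elm-Orwell-Dale-Juniper-Maris: 5+33+39+29+18 = 124
The minimum is 117.
One optimal route: Maris → Orwell → Dale → Juniper → Elm → Maris (or its reverse).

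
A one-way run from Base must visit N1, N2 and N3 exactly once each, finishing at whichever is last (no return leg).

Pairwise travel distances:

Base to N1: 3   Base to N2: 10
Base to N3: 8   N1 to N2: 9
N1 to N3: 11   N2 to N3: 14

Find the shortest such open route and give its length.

Minimum one-way distance = 26.

There are 3! = 6 possible orderings.
Base - N1 - N2 - N3: 3+9+14 = 26
Base - N1 - N3 - N2: 3+11+14 = 28
Base - N2 - N1 - N3: 10+9+11 = 30
Base - N2 - N3 - N1: 10+14+11 = 35
Base - N3 - N1 - N2: 8+11+9 = 28
Base - N3 - N2 - N1: 8+14+9 = 31
The minimum is 26.
One shortest path: Base → N1 → N2 → N3.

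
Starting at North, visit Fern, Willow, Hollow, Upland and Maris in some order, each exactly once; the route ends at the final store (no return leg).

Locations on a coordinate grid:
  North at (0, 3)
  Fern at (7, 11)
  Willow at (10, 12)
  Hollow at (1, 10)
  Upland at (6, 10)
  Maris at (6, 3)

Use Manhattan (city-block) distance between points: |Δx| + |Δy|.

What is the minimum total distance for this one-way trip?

29 — the minimum one-way total.

There are 5! = 120 possible orderings.
North → Fern → Willow → Hollow → Upland → Maris: 15+4+11+5+7 = 42
North → Fern → Willow → Hollow → Maris → Upland: 15+4+11+12+7 = 49
North → Fern → Willow → Upland → Hollow → Maris: 15+4+6+5+12 = 42
North → Fern → Willow → Upland → Maris → Hollow: 15+4+6+7+12 = 44
North → Fern → Willow → Maris → Hollow → Upland: 15+4+13+12+5 = 49
North → Fern → Willow → Maris → Upland → Hollow: 15+4+13+7+5 = 44
North → Fern → Hollow → Willow → Upland → Maris: 15+7+11+6+7 = 46
North → Fern → Hollow → Willow → Maris → Upland: 15+7+11+13+7 = 53
North → Fern → Hollow → Upland → Willow → Maris: 15+7+5+6+13 = 46
North → Fern → Hollow → Upland → Maris → Willow: 15+7+5+7+13 = 47
North → Fern → Hollow → Maris → Willow → Upland: 15+7+12+13+6 = 53
North → Fern → Hollow → Maris → Upland → Willow: 15+7+12+7+6 = 47
North → Fern → Upland → Willow → Hollow → Maris: 15+2+6+11+12 = 46
North → Fern → Upland → Willow → Maris → Hollow: 15+2+6+13+12 = 48
… (106 more)
North → Maris → Hollow → Upland → Fern → Willow: 6+12+5+2+4 = 29  ← best
The minimum is 29.
One shortest path: North → Maris → Hollow → Upland → Fern → Willow.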